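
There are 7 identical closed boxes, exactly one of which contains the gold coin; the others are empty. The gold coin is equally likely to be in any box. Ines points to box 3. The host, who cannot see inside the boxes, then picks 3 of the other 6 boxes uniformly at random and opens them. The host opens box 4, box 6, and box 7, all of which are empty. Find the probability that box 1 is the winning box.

Apply Bayes' rule, conditioning on where the gold coin actually is.
If it is in any of boxes 1, 2, 3, and 5 (prior 1/7 each): the host picks exactly this set with probability 1/20 regardless, and none is the prize; weight (1/7)·(1/20) = 1/140 each.
If it is in any of boxes 4, 6, and 7 (prior 1/7 each): that box was opened and seen not to hold the prize — ruled out; weight (1/7)·0 = 0 each.
The weights sum to 1/35.
So P(the gold coin in box 1 | the host opened box 4, box 6, and box 7) = (1/140) / (1/35) = 1/4.

1/4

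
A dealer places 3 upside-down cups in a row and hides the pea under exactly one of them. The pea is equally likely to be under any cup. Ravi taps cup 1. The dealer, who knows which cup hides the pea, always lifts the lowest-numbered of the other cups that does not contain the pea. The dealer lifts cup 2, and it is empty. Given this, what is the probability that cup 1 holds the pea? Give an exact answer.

Apply Bayes' rule, conditioning on where the pea actually is.
If it is under either of cups 1 and 3 (prior 1/3 each): cup 2 is the lowest-numbered option available, probability 1; weight (1/3)·1 = 1/3 each.
If it is under cup 2 (prior 1/3): the dealer opened cup 2, so this case is ruled out; weight (1/3)·0 = 0.
The weights sum to 2/3.
So P(the pea under cup 1 | the dealer opened cup 2) = (1/3) / (2/3) = 1/2.

1/2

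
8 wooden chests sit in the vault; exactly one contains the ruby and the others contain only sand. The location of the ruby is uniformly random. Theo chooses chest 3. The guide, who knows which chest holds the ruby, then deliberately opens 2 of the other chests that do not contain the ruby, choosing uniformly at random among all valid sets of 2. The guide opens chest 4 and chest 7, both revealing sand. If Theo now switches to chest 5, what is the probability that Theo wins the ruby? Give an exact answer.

7/40

Condition on the true location of the ruby.
If it is in any of chests 1, 2, 5, 6, and 8 (prior 1/8 each): the guide has 15 equally likely choices, so probability 1/15; weight (1/8)·(1/15) = 1/120 each.
If it is in chest 3 (prior 1/8): the guide has 21 equally likely choices, so probability 1/21; weight (1/8)·(1/21) = 1/168.
If it is in either of chests 4 and 7 (prior 1/8 each): that chest was opened and seen not to hold the prize — ruled out; weight (1/8)·0 = 0 each.
The weights sum to 1/21.
So P(the ruby in chest 5 | the guide opened chest 4 and chest 7) = (1/120) / (1/21) = 7/40.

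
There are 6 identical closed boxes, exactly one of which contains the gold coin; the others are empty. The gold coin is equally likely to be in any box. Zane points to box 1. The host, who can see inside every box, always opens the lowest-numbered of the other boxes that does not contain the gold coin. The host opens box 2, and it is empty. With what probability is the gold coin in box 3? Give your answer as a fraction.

Consider each possible location of the gold coin in turn.
If it is in any of boxes 1, 3, 4, 5, and 6 (prior 1/6 each): box 2 is the lowest-numbered option available, probability 1; weight (1/6)·1 = 1/6 each.
If it is in box 2 (prior 1/6): the host opened box 2, so this case is ruled out; weight (1/6)·0 = 0.
The weights sum to 5/6.
So P(the gold coin in box 3 | the host opened box 2) = (1/6) / (5/6) = 1/5.

1/5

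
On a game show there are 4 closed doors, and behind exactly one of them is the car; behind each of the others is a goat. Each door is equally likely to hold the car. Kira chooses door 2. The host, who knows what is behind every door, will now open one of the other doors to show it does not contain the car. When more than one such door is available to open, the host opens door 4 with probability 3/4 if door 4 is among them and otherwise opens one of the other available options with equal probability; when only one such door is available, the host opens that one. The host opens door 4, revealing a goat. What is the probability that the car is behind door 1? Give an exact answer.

Consider each possible location of the car in turn.
If it is behind any of doors 1, 2, and 3 (prior 1/4 each): door 4 is available, opened with probability 3/4; weight (1/4)·(3/4) = 3/16 each.
If it is behind door 4 (prior 1/4): the host opened door 4, so this case is ruled out; weight (1/4)·0 = 0.
The weights sum to 9/16.
So P(the car behind door 1 | the host opened door 4) = (3/16) / (9/16) = 1/3.

1/3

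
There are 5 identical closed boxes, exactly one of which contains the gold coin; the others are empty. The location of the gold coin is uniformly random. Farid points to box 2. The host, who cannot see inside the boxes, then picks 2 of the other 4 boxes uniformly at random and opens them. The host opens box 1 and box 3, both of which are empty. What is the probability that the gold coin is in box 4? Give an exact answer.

1/3

Condition on the true location of the gold coin.
If it is in either of boxes 1 and 3 (prior 1/5 each): that box was opened and seen not to hold the prize — ruled out; weight (1/5)·0 = 0 each.
If it is in any of boxes 2, 4, and 5 (prior 1/5 each): the host picks exactly this set with probability 1/6 regardless, and none is the prize; weight (1/5)·(1/6) = 1/30 each.
The weights sum to 1/10.
So P(the gold coin in box 4 | the host opened box 1 and box 3) = (1/30) / (1/10) = 1/3.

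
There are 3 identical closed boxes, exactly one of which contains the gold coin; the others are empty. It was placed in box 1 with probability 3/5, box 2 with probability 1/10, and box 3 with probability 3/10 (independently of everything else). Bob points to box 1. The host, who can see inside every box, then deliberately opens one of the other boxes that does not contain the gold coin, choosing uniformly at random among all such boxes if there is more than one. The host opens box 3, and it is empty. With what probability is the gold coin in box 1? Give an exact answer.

3/4

Condition on the true location of the gold coin.
If it is in box 1 (prior 3/5): the host has 2 equally likely choices, so probability 1/2; weight (3/5)·(1/2) = 3/10.
If it is in box 2 (prior 1/10): the host has no choice, probability 1; weight (1/10)·1 = 1/10.
If it is in box 3 (prior 3/10): the host opened box 3, so this case is ruled out; weight (3/10)·0 = 0.
The weights sum to 2/5.
So P(the gold coin in box 1 | the host opened box 3) = (3/10) / (2/5) = 3/4.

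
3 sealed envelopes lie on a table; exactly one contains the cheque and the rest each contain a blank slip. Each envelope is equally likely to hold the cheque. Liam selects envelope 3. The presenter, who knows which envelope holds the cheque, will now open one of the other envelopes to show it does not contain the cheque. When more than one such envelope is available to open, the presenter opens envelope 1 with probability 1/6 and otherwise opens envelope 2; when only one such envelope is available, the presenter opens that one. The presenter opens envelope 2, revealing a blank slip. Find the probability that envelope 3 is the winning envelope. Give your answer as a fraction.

Consider each possible location of the cheque in turn.
If it is in envelope 1 (prior 1/3): only envelope 2 is available, probability 1; weight (1/3)·1 = 1/3.
If it is in envelope 2 (prior 1/3): the presenter opened envelope 2, so this case is ruled out; weight (1/3)·0 = 0.
If it is in envelope 3 (prior 1/3): envelope 1 is available but not opened, probability 5/6; weight (1/3)·(5/6) = 5/18.
The weights sum to 11/18.
So P(the cheque in envelope 3 | the presenter opened envelope 2) = (5/18) / (11/18) = 5/11.

5/11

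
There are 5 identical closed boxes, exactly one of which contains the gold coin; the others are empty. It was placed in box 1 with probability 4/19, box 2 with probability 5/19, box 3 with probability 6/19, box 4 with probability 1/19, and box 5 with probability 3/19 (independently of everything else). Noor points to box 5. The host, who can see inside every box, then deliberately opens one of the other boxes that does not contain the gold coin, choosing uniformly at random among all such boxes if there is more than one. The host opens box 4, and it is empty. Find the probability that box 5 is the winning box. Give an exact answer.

3/23

Apply Bayes' rule, conditioning on where the gold coin actually is.
If it is in box 1 (prior 4/19): the host has 3 equally likely choices, so probability 1/3; weight (4/19)·(1/3) = 4/57.
If it is in box 2 (prior 5/19): the host has 3 equally likely choices, so probability 1/3; weight (5/19)·(1/3) = 5/57.
If it is in box 3 (prior 6/19): the host has 3 equally likely choices, so probability 1/3; weight (6/19)·(1/3) = 2/19.
If it is in box 4 (prior 1/19): the host opened box 4, so this case is ruled out; weight (1/19)·0 = 0.
If it is in box 5 (prior 3/19): the host has 4 equally likely choices, so probability 1/4; weight (3/19)·(1/4) = 3/76.
The weights sum to 23/76.
So P(the gold coin in box 5 | the host opened box 4) = (3/76) / (23/76) = 3/23.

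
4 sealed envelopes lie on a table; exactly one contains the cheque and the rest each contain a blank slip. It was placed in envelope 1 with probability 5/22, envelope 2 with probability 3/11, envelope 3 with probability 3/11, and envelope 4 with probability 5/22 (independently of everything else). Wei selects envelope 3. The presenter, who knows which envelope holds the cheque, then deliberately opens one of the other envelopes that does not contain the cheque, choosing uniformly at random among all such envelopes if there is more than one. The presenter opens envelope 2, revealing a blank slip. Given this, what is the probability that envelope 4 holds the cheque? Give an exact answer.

5/14

Condition on the true location of the cheque.
If it is in either of envelopes 1 and 4 (prior 5/22 each): the presenter has 2 equally likely choices, so probability 1/2; weight (5/22)·(1/2) = 5/44 each.
If it is in envelope 2 (prior 3/11): the presenter opened envelope 2, so this case is ruled out; weight (3/11)·0 = 0.
If it is in envelope 3 (prior 3/11): the presenter has 3 equally likely choices, so probability 1/3; weight (3/11)·(1/3) = 1/11.
The weights sum to 7/22.
So P(the cheque in envelope 4 | the presenter opened envelope 2) = (5/44) / (7/22) = 5/14.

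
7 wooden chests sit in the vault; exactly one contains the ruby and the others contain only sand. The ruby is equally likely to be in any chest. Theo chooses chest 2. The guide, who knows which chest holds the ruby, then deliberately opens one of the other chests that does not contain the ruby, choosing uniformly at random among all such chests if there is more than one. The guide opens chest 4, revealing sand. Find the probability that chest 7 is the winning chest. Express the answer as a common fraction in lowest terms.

Condition on the true location of the ruby.
If it is in any of chests 1, 3, 5, 6, and 7 (prior 1/7 each): the guide has 5 equally likely choices, so probability 1/5; weight (1/7)·(1/5) = 1/35 each.
If it is in chest 2 (prior 1/7): the guide has 6 equally likely choices, so probability 1/6; weight (1/7)·(1/6) = 1/42.
If it is in chest 4 (prior 1/7): the guide opened chest 4, so this case is ruled out; weight (1/7)·0 = 0.
The weights sum to 1/6.
So P(the ruby in chest 7 | the guide opened chest 4) = (1/35) / (1/6) = 6/35.

6/35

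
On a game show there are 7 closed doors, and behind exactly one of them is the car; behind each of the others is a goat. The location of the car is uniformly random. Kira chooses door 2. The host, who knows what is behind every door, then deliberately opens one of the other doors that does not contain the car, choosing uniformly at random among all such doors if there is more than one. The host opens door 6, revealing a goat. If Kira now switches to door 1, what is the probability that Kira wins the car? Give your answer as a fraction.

Condition on the true location of the car.
If it is behind any of doors 1, 3, 4, 5, and 7 (prior 1/7 each): the host has 5 equally likely choices, so probability 1/5; weight (1/7)·(1/5) = 1/35 each.
If it is behind door 2 (prior 1/7): the host has 6 equally likely choices, so probability 1/6; weight (1/7)·(1/6) = 1/42.
If it is behind door 6 (prior 1/7): the host opened door 6, so this case is ruled out; weight (1/7)·0 = 0.
The weights sum to 1/6.
So P(the car behind door 1 | the host opened door 6) = (1/35) / (1/6) = 6/35.

6/35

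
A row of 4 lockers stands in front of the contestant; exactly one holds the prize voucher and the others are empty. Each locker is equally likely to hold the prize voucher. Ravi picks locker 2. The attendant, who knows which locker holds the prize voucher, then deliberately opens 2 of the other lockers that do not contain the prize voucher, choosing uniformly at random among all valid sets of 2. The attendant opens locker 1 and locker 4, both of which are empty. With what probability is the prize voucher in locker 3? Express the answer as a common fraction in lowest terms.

3/4

Condition on the true location of the prize voucher.
If it is in either of lockers 1 and 4 (prior 1/4 each): that locker was opened and seen not to hold the prize — ruled out; weight (1/4)·0 = 0 each.
If it is in locker 2 (prior 1/4): the attendant has 3 equally likely choices, so probability 1/3; weight (1/4)·(1/3) = 1/12.
If it is in locker 3 (prior 1/4): the attendant has no choice, probability 1; weight (1/4)·1 = 1/4.
The weights sum to 1/3.
So P(the prize voucher in locker 3 | the attendant opened locker 1 and locker 4) = (1/4) / (1/3) = 3/4.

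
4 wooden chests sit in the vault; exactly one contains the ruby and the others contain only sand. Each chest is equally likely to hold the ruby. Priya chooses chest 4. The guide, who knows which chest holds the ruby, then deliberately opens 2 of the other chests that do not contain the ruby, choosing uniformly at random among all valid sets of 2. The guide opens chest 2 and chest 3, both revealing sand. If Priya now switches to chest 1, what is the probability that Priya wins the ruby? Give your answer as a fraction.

Consider each possible location of the ruby in turn.
If it is in chest 1 (prior 1/4): the guide has no choice, probability 1; weight (1/4)·1 = 1/4.
If it is in either of chests 2 and 3 (prior 1/4 each): that chest was opened and seen not to hold the prize — ruled out; weight (1/4)·0 = 0 each.
If it is in chest 4 (prior 1/4): the guide has 3 equally likely choices, so probability 1/3; weight (1/4)·(1/3) = 1/12.
The weights sum to 1/3.
So P(the ruby in chest 1 | the guide opened chest 2 and chest 3) = (1/4) / (1/3) = 3/4.

3/4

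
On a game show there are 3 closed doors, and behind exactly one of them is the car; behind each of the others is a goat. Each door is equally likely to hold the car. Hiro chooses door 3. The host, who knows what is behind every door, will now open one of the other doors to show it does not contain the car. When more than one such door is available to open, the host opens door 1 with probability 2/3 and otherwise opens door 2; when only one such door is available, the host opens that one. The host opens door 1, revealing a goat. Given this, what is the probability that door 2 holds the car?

3/5

Condition on the true location of the car.
If it is behind door 1 (prior 1/3): the host opened door 1, so this case is ruled out; weight (1/3)·0 = 0.
If it is behind door 2 (prior 1/3): only door 1 is available, probability 1; weight (1/3)·1 = 1/3.
If it is behind door 3 (prior 1/3): door 1 is available, opened with probability 2/3; weight (1/3)·(2/3) = 2/9.
The weights sum to 5/9.
So P(the car behind door 2 | the host opened door 1) = (1/3) / (5/9) = 3/5.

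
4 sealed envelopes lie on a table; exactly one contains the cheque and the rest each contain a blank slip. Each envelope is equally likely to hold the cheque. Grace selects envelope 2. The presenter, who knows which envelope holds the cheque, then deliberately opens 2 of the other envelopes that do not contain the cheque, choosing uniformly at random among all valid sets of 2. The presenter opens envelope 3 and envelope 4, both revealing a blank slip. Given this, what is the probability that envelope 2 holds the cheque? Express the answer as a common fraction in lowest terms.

Condition on the true location of the cheque.
If it is in envelope 1 (prior 1/4): the presenter has no choice, probability 1; weight (1/4)·1 = 1/4.
If it is in envelope 2 (prior 1/4): the presenter has 3 equally likely choices, so probability 1/3; weight (1/4)·(1/3) = 1/12.
If it is in either of envelopes 3 and 4 (prior 1/4 each): that envelope was opened and seen not to hold the prize — ruled out; weight (1/4)·0 = 0 each.
The weights sum to 1/3.
So P(the cheque in envelope 2 | the presenter opened envelope 3 and envelope 4) = (1/12) / (1/3) = 1/4.

1/4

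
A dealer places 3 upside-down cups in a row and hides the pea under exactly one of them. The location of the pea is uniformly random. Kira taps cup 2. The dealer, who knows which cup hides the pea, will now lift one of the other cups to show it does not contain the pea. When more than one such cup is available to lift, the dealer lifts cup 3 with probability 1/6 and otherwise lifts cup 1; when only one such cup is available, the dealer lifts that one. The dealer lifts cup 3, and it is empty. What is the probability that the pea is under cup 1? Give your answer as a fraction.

6/7

Consider each possible location of the pea in turn.
If it is under cup 1 (prior 1/3): only cup 3 is available, probability 1; weight (1/3)·1 = 1/3.
If it is under cup 2 (prior 1/3): cup 3 is available, opened with probability 1/6; weight (1/3)·(1/6) = 1/18.
If it is under cup 3 (prior 1/3): the dealer opened cup 3, so this case is ruled out; weight (1/3)·0 = 0.
The weights sum to 7/18.
So P(the pea under cup 1 | the dealer opened cup 3) = (1/3) / (7/18) = 6/7.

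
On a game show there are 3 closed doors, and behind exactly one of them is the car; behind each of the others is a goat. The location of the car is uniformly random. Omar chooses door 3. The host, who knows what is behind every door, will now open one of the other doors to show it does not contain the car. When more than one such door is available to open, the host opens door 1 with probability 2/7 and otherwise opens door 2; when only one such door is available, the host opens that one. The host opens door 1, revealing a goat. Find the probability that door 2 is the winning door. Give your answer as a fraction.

Apply Bayes' rule, conditioning on where the car actually is.
If it is behind door 1 (prior 1/3): the host opened door 1, so this case is ruled out; weight (1/3)·0 = 0.
If it is behind door 2 (prior 1/3): only door 1 is available, probability 1; weight (1/3)·1 = 1/3.
If it is behind door 3 (prior 1/3): door 1 is available, opened with probability 2/7; weight (1/3)·(2/7) = 2/21.
The weights sum to 3/7.
So P(the car behind door 2 | the host opened door 1) = (1/3) / (3/7) = 7/9.

7/9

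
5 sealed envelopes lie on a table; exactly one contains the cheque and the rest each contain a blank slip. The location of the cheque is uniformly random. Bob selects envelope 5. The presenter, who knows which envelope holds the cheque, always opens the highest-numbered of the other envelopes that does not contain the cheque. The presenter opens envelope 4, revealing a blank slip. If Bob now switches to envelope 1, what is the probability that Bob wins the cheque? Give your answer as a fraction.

Condition on the true location of the cheque.
If it is in any of envelopes 1, 2, 3, and 5 (prior 1/5 each): envelope 4 is the highest-numbered option available, probability 1; weight (1/5)·1 = 1/5 each.
If it is in envelope 4 (prior 1/5): the presenter opened envelope 4, so this case is ruled out; weight (1/5)·0 = 0.
The weights sum to 4/5.
So P(the cheque in envelope 1 | the presenter opened envelope 4) = (1/5) / (4/5) = 1/4.

1/4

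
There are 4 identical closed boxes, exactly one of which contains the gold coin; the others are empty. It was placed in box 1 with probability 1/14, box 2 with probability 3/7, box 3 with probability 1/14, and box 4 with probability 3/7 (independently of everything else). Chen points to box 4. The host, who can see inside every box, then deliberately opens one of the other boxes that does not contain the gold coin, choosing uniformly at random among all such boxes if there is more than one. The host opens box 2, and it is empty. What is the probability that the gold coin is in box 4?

Condition on the true location of the gold coin.
If it is in either of boxes 1 and 3 (prior 1/14 each): the host has 2 equally likely choices, so probability 1/2; weight (1/14)·(1/2) = 1/28 each.
If it is in box 2 (prior 3/7): the host opened box 2, so this case is ruled out; weight (3/7)·0 = 0.
If it is in box 4 (prior 3/7): the host has 3 equally likely choices, so probability 1/3; weight (3/7)·(1/3) = 1/7.
The weights sum to 3/14.
So P(the gold coin in box 4 | the host opened box 2) = (1/7) / (3/14) = 2/3.

2/3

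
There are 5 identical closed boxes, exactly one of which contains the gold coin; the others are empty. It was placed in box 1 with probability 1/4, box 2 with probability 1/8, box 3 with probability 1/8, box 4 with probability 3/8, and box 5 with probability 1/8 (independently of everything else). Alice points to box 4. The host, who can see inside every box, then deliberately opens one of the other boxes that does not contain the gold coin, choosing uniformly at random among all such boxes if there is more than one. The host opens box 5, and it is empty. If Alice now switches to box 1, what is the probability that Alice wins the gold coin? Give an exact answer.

Condition on the true location of the gold coin.
If it is in box 1 (prior 1/4): the host has 3 equally likely choices, so probability 1/3; weight (1/4)·(1/3) = 1/12.
If it is in either of boxes 2 and 3 (prior 1/8 each): the host has 3 equally likely choices, so probability 1/3; weight (1/8)·(1/3) = 1/24 each.
If it is in box 4 (prior 3/8): the host has 4 equally likely choices, so probability 1/4; weight (3/8)·(1/4) = 3/32.
If it is in box 5 (prior 1/8): the host opened box 5, so this case is ruled out; weight (1/8)·0 = 0.
The weights sum to 25/96.
So P(the gold coin in box 1 | the host opened box 5) = (1/12) / (25/96) = 8/25.

8/25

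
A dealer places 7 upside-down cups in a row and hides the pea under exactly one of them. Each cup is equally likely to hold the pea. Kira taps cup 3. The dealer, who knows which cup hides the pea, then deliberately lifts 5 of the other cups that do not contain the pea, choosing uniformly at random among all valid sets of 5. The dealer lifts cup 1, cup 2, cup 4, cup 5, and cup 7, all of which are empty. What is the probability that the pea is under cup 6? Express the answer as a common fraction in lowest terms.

6/7

Apply Bayes' rule, conditioning on where the pea actually is.
If it is under any of cups 1, 2, 4, 5, and 7 (prior 1/7 each): that cup was opened and seen not to hold the prize — ruled out; weight (1/7)·0 = 0 each.
If it is under cup 3 (prior 1/7): the dealer has 6 equally likely choices, so probability 1/6; weight (1/7)·(1/6) = 1/42.
If it is under cup 6 (prior 1/7): the dealer has no choice, probability 1; weight (1/7)·1 = 1/7.
The weights sum to 1/6.
So P(the pea under cup 6 | the dealer opened cup 1, cup 2, cup 4, cup 5, and cup 7) = (1/7) / (1/6) = 6/7.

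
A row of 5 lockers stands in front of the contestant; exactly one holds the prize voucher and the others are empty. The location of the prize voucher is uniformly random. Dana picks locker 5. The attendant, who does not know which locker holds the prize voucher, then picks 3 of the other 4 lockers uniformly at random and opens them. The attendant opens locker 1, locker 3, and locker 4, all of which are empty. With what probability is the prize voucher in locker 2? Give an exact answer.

Consider each possible location of the prize voucher in turn.
If it is in any of lockers 1, 3, and 4 (prior 1/5 each): that locker was opened and seen not to hold the prize — ruled out; weight (1/5)·0 = 0 each.
If it is in either of lockers 2 and 5 (prior 1/5 each): the attendant picks exactly this set with probability 1/4 regardless, and none is the prize; weight (1/5)·(1/4) = 1/20 each.
The weights sum to 1/10.
So P(the prize voucher in locker 2 | the attendant opened locker 1, locker 3, and locker 4) = (1/20) / (1/10) = 1/2.

1/2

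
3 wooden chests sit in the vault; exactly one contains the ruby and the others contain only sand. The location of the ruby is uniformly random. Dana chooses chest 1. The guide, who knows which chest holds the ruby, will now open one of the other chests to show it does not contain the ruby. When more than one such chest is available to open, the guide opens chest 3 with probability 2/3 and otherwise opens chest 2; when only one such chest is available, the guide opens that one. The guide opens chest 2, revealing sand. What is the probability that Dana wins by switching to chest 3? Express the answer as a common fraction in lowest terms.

3/4

Condition on the true location of the ruby.
If it is in chest 1 (prior 1/3): chest 3 is available but not opened, probability 1/3; weight (1/3)·(1/3) = 1/9.
If it is in chest 2 (prior 1/3): the guide opened chest 2, so this case is ruled out; weight (1/3)·0 = 0.
If it is in chest 3 (prior 1/3): only chest 2 is available, probability 1; weight (1/3)·1 = 1/3.
The weights sum to 4/9.
So P(the ruby in chest 3 | the guide opened chest 2) = (1/3) / (4/9) = 3/4.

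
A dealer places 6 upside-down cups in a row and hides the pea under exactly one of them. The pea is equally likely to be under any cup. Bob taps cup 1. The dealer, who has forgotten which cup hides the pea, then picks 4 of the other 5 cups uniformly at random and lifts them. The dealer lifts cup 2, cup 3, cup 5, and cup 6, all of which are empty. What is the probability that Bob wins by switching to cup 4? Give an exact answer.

1/2

Condition on the true location of the pea.
If it is under either of cups 1 and 4 (prior 1/6 each): the dealer picks exactly this set with probability 1/5 regardless, and none is the prize; weight (1/6)·(1/5) = 1/30 each.
If it is under any of cups 2, 3, 5, and 6 (prior 1/6 each): that cup was opened and seen not to hold the prize — ruled out; weight (1/6)·0 = 0 each.
The weights sum to 1/15.
So P(the pea under cup 4 | the dealer opened cup 2, cup 3, cup 5, and cup 6) = (1/30) / (1/15) = 1/2.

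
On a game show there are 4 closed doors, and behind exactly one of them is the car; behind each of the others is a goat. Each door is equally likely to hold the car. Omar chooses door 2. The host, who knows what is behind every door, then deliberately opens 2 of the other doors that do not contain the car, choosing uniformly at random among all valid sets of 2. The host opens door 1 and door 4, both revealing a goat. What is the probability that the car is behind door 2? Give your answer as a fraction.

Apply Bayes' rule, conditioning on where the car actually is.
If it is behind either of doors 1 and 4 (prior 1/4 each): that door was opened and seen not to hold the prize — ruled out; weight (1/4)·0 = 0 each.
If it is behind door 2 (prior 1/4): the host has 3 equally likely choices, so probability 1/3; weight (1/4)·(1/3) = 1/12.
If it is behind door 3 (prior 1/4): the host has no choice, probability 1; weight (1/4)·1 = 1/4.
The weights sum to 1/3.
So P(the car behind door 2 | the host opened door 1 and door 4) = (1/12) / (1/3) = 1/4.

1/4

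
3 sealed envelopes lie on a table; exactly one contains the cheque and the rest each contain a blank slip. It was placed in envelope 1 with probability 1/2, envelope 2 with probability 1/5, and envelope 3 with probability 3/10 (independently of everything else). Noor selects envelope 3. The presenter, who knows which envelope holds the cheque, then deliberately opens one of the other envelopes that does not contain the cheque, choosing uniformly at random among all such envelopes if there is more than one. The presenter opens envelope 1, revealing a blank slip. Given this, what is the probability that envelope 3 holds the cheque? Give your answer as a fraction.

3/7

Apply Bayes' rule, conditioning on where the cheque actually is.
If it is in envelope 1 (prior 1/2): the presenter opened envelope 1, so this case is ruled out; weight (1/2)·0 = 0.
If it is in envelope 2 (prior 1/5): the presenter has no choice, probability 1; weight (1/5)·1 = 1/5.
If it is in envelope 3 (prior 3/10): the presenter has 2 equally likely choices, so probability 1/2; weight (3/10)·(1/2) = 3/20.
The weights sum to 7/20.
So P(the cheque in envelope 3 | the presenter opened envelope 1) = (3/20) / (7/20) = 3/7.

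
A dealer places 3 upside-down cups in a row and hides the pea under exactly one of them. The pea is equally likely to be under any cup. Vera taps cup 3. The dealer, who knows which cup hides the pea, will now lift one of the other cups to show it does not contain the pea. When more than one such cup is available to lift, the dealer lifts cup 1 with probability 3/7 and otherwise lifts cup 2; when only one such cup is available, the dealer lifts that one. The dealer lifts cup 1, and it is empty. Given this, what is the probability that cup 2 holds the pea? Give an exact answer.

Consider each possible location of the pea in turn.
If it is under cup 1 (prior 1/3): the dealer opened cup 1, so this case is ruled out; weight (1/3)·0 = 0.
If it is under cup 2 (prior 1/3): only cup 1 is available, probability 1; weight (1/3)·1 = 1/3.
If it is under cup 3 (prior 1/3): cup 1 is available, opened with probability 3/7; weight (1/3)·(3/7) = 1/7.
The weights sum to 10/21.
So P(the pea under cup 2 | the dealer opened cup 1) = (1/3) / (10/21) = 7/10.

7/10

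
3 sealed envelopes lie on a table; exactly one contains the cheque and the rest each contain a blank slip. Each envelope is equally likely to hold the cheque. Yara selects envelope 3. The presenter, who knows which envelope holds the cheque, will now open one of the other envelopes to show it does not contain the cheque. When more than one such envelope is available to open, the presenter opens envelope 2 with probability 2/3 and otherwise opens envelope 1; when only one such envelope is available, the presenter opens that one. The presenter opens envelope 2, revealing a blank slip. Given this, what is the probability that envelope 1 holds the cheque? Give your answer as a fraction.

Apply Bayes' rule, conditioning on where the cheque actually is.
If it is in envelope 1 (prior 1/3): only envelope 2 is available, probability 1; weight (1/3)·1 = 1/3.
If it is in envelope 2 (prior 1/3): the presenter opened envelope 2, so this case is ruled out; weight (1/3)·0 = 0.
If it is in envelope 3 (prior 1/3): envelope 2 is available, opened with probability 2/3; weight (1/3)·(2/3) = 2/9.
The weights sum to 5/9.
So P(the cheque in envelope 1 | the presenter opened envelope 2) = (1/3) / (5/9) = 3/5.

3/5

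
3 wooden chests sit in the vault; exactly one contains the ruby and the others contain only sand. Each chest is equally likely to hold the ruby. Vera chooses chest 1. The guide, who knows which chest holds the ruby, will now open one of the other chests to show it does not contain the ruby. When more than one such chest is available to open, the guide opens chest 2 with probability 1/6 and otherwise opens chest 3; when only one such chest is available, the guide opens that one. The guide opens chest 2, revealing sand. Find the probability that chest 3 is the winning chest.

6/7

Condition on the true location of the ruby.
If it is in chest 1 (prior 1/3): chest 2 is available, opened with probability 1/6; weight (1/3)·(1/6) = 1/18.
If it is in chest 2 (prior 1/3): the guide opened chest 2, so this case is ruled out; weight (1/3)·0 = 0.
If it is in chest 3 (prior 1/3): only chest 2 is available, probability 1; weight (1/3)·1 = 1/3.
The weights sum to 7/18.
So P(the ruby in chest 3 | the guide opened chest 2) = (1/3) / (7/18) = 6/7.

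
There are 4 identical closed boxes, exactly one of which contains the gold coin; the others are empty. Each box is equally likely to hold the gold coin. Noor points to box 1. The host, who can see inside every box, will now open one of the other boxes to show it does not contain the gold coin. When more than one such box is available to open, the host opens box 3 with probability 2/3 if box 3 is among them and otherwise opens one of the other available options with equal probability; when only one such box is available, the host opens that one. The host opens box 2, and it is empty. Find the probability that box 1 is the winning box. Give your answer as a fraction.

Consider each possible location of the gold coin in turn.
If it is in box 1 (prior 1/4): box 3 is available but not opened; box 2 gets probability (1 − 2/3)/2 = 1/6; weight (1/4)·(1/6) = 1/24.
If it is in box 2 (prior 1/4): the host opened box 2, so this case is ruled out; weight (1/4)·0 = 0.
If it is in box 3 (prior 1/4): box 3 holds the prize so is unavailable; the host chooses uniformly among the 2 others, probability 1/2; weight (1/4)·(1/2) = 1/8.
If it is in box 4 (prior 1/4): box 3 is available but not opened, probability 1/3; weight (1/4)·(1/3) = 1/12.
The weights sum to 1/4.
So P(the gold coin in box 1 | the host opened box 2) = (1/24) / (1/4) = 1/6.

1/6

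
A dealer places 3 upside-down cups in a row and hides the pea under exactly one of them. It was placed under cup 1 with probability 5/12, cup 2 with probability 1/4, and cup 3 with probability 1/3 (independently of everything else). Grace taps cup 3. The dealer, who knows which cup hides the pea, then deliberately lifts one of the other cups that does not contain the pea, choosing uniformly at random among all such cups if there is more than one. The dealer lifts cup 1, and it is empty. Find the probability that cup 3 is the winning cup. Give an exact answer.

2/5

Condition on the true location of the pea.
If it is under cup 1 (prior 5/12): the dealer opened cup 1, so this case is ruled out; weight (5/12)·0 = 0.
If it is under cup 2 (prior 1/4): the dealer has no choice, probability 1; weight (1/4)·1 = 1/4.
If it is under cup 3 (prior 1/3): the dealer has 2 equally likely choices, so probability 1/2; weight (1/3)·(1/2) = 1/6.
The weights sum to 5/12.
So P(the pea under cup 3 | the dealer opened cup 1) = (1/6) / (5/12) = 2/5.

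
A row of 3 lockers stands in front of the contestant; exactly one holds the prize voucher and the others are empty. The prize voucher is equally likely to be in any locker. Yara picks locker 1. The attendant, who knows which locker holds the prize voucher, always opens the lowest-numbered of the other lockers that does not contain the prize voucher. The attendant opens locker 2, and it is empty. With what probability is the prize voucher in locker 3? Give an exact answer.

Condition on the true location of the prize voucher.
If it is in either of lockers 1 and 3 (prior 1/3 each): locker 2 is the lowest-numbered option available, probability 1; weight (1/3)·1 = 1/3 each.
If it is in locker 2 (prior 1/3): the attendant opened locker 2, so this case is ruled out; weight (1/3)·0 = 0.
The weights sum to 2/3.
So P(the prize voucher in locker 3 | the attendant opened locker 2) = (1/3) / (2/3) = 1/2.

1/2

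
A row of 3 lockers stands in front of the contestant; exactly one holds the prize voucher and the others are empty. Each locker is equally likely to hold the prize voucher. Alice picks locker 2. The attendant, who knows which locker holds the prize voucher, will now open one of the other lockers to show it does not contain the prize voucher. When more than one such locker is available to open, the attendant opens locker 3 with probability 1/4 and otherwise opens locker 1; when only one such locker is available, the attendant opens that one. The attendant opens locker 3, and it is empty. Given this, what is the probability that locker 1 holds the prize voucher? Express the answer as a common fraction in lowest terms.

Condition on the true location of the prize voucher.
If it is in locker 1 (prior 1/3): only locker 3 is available, probability 1; weight (1/3)·1 = 1/3.
If it is in locker 2 (prior 1/3): locker 3 is available, opened with probability 1/4; weight (1/3)·(1/4) = 1/12.
If it is in locker 3 (prior 1/3): the attendant opened locker 3, so this case is ruled out; weight (1/3)·0 = 0.
The weights sum to 5/12.
So P(the prize voucher in locker 1 | the attendant opened locker 3) = (1/3) / (5/12) = 4/5.

4/5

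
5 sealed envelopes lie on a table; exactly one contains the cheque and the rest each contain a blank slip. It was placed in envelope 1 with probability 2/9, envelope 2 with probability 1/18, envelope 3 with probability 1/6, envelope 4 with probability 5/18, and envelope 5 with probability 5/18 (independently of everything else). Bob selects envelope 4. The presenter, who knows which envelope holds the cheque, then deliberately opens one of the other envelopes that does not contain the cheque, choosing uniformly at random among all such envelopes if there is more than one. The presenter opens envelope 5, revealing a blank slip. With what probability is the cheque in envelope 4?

Condition on the true location of the cheque.
If it is in envelope 1 (prior 2/9): the presenter has 3 equally likely choices, so probability 1/3; weight (2/9)·(1/3) = 2/27.
If it is in envelope 2 (prior 1/18): the presenter has 3 equally likely choices, so probability 1/3; weight (1/18)·(1/3) = 1/54.
If it is in envelope 3 (prior 1/6): the presenter has 3 equally likely choices, so probability 1/3; weight (1/6)·(1/3) = 1/18.
If it is in envelope 4 (prior 5/18): the presenter has 4 equally likely choices, so probability 1/4; weight (5/18)·(1/4) = 5/72.
If it is in envelope 5 (prior 5/18): the presenter opened envelope 5, so this case is ruled out; weight (5/18)·0 = 0.
The weights sum to 47/216.
So P(the cheque in envelope 4 | the presenter opened envelope 5) = (5/72) / (47/216) = 15/47.

15/47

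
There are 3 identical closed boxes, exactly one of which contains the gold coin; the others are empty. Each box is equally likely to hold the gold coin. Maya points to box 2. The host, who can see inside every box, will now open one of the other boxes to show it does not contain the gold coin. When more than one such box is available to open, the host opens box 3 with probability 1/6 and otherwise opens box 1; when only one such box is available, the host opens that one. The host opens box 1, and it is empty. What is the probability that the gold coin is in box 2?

Apply Bayes' rule, conditioning on where the gold coin actually is.
If it is in box 1 (prior 1/3): the host opened box 1, so this case is ruled out; weight (1/3)·0 = 0.
If it is in box 2 (prior 1/3): box 3 is available but not opened, probability 5/6; weight (1/3)·(5/6) = 5/18.
If it is in box 3 (prior 1/3): only box 1 is available, probability 1; weight (1/3)·1 = 1/3.
The weights sum to 11/18.
So P(the gold coin in box 2 | the host opened box 1) = (5/18) / (11/18) = 5/11.

5/11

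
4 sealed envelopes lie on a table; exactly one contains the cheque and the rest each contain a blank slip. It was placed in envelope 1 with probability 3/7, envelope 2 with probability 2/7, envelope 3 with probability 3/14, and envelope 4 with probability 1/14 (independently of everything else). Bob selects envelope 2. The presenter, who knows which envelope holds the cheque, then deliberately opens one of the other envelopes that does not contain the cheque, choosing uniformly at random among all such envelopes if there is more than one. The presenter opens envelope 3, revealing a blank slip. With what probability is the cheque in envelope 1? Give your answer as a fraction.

Condition on the true location of the cheque.
If it is in envelope 1 (prior 3/7): the presenter has 2 equally likely choices, so probability 1/2; weight (3/7)·(1/2) = 3/14.
If it is in envelope 2 (prior 2/7): the presenter has 3 equally likely choices, so probability 1/3; weight (2/7)·(1/3) = 2/21.
If it is in envelope 3 (prior 3/14): the presenter opened envelope 3, so this case is ruled out; weight (3/14)·0 = 0.
If it is in envelope 4 (prior 1/14): the presenter has 2 equally likely choices, so probability 1/2; weight (1/14)·(1/2) = 1/28.
The weights sum to 29/84.
So P(the cheque in envelope 1 | the presenter opened envelope 3) = (3/14) / (29/84) = 18/29.

18/29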